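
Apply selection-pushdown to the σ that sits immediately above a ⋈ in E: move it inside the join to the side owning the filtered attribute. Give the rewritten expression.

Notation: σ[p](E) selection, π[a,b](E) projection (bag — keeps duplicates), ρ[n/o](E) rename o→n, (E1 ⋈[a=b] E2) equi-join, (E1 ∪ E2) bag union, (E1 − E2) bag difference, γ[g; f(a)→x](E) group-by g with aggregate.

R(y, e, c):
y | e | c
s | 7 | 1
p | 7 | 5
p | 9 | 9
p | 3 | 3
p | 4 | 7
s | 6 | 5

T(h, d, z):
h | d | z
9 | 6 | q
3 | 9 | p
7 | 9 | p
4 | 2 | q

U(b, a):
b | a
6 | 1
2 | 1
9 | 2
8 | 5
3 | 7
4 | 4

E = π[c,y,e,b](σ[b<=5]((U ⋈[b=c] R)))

σ filters on b, owned by the left side.
E' = π[c,y,e,b]((σ[b<=5](U) ⋈[b=c] R))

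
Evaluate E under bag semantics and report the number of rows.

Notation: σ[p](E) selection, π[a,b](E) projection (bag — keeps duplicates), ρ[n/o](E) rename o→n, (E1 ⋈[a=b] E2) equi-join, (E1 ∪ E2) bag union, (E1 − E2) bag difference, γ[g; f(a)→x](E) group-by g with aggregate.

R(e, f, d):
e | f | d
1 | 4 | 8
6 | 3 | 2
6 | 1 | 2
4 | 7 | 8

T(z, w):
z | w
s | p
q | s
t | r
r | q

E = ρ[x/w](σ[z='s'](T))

Row counts bottom-up:
  T → 4
  σ[z='s'](T) → 1
  ρ[x/w](σ[z='s'](T)) → 1

|E| = 1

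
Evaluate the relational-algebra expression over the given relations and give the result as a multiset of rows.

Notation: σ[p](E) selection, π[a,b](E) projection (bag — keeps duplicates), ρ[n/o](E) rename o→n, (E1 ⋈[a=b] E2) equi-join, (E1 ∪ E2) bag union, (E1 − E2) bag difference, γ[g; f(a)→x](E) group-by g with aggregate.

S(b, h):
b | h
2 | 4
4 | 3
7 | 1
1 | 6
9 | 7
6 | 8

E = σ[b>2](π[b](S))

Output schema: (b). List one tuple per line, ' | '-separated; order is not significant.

Stepwise |·|:
  S → 6
  π[b](S) → 6
  σ[b>2](π[b](S)) → 4

== RESULT ==
b
4
6
7
9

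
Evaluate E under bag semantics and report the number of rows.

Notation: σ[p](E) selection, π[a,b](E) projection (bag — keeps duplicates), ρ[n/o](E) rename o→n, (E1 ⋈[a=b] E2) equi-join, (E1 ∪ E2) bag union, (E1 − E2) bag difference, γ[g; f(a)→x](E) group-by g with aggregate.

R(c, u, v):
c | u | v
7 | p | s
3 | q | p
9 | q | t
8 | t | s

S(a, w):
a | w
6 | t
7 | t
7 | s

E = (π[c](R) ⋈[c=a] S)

Per-node cardinality:
  R → 4
  π[c](R) → 4
  S → 3
  (π[c](R) ⋈[c=a] S) → 2

|E| = 2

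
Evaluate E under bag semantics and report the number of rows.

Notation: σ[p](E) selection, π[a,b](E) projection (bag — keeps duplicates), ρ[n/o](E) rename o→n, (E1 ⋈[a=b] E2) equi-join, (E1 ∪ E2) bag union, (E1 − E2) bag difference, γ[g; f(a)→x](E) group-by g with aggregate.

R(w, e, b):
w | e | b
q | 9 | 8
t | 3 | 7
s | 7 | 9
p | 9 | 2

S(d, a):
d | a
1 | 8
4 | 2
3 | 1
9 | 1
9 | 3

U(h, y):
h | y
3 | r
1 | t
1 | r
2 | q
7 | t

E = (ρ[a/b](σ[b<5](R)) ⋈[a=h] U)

Row counts bottom-up:
  R → 4
  σ[b<5](R) → 1
  ρ[a/b](σ[b<5](R)) → 1
  U → 5
  (ρ[a/b](σ[b<5](R)) ⋈[a=h] U) → 1

|E| = 1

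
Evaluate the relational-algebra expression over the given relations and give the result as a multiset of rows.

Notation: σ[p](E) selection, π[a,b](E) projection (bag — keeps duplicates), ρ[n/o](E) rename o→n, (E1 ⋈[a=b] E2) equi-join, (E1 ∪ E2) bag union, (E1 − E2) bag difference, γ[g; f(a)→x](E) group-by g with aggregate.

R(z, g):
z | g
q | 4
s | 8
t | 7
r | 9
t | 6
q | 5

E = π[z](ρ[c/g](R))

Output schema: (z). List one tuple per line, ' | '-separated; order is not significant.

Subexpression sizes:
  R → 6
  ρ[c/g](R) → 6
  π[z](ρ[c/g](R)) → 6

== RESULT ==
z
q
q
r
s
t
t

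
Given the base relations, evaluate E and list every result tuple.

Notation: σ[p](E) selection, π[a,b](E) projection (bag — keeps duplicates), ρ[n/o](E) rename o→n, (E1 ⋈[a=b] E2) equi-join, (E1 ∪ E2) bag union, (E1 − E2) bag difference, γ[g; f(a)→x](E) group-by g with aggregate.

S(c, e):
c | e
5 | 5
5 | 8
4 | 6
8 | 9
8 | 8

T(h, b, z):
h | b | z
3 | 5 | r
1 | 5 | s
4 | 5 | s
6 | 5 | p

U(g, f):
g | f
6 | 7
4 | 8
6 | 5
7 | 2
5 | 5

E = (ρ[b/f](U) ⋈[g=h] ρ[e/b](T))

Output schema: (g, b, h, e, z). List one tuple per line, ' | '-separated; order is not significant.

Row counts bottom-up:
  U → 5
  ρ[b/f](U) → 5
  T → 4
  ρ[e/b](T) → 4
  (ρ[b/f](U) ⋈[g=h] ρ[e/b](T)) → 3

== RESULT ==
g | b | h | e | z
4 | 8 | 4 | 5 | s
6 | 5 | 6 | 5 | p
6 | 7 | 6 | 5 | p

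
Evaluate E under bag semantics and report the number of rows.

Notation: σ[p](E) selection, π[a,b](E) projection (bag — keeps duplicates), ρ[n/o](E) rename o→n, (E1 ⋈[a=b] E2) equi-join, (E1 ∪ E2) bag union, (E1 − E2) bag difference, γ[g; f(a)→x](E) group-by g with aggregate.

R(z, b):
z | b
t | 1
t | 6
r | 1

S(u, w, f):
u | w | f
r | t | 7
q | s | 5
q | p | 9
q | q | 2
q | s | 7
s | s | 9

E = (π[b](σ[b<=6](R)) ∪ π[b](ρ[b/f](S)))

Stepwise |·|:
  R → 3
  σ[b<=6](R) → 3
  π[b](σ[b<=6](R)) → 3
  S → 6
  ρ[b/f](S) → 6
  π[b](ρ[b/f](S)) → 6
  (π[b](σ[b<=6](R)) ∪ π[b](ρ[b/f](S))) → 9

|E| = 9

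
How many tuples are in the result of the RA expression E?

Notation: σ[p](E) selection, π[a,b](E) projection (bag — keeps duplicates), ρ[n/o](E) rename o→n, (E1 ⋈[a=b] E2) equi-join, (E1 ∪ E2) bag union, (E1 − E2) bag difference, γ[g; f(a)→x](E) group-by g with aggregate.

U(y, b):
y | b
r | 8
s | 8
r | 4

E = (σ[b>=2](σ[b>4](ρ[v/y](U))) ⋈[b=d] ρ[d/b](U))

Stepwise |·|:
  U → 3
  ρ[v/y](U) → 3
  σ[b>4](ρ[v/y](U)) → 2
  σ[b>=2](σ[b>4](ρ[v/y](U))) → 2
  U → 3
  ρ[d/b](U) → 3
  (σ[b>=2](σ[b>4](ρ[v/y](U))) ⋈[b=d] ρ[d/b](U)) → 4

|E| = 4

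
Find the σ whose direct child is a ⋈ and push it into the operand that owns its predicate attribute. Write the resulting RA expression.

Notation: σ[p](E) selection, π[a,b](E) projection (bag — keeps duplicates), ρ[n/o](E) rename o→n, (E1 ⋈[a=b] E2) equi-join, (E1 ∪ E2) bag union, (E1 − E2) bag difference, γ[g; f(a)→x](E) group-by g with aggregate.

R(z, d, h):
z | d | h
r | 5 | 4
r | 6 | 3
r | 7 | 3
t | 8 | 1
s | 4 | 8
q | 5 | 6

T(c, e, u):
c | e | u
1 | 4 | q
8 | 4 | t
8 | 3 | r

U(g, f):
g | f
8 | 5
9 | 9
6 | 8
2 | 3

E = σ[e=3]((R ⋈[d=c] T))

σ filters on e, owned by the right side.
E' = (R ⋈[d=c] σ[e=3](T))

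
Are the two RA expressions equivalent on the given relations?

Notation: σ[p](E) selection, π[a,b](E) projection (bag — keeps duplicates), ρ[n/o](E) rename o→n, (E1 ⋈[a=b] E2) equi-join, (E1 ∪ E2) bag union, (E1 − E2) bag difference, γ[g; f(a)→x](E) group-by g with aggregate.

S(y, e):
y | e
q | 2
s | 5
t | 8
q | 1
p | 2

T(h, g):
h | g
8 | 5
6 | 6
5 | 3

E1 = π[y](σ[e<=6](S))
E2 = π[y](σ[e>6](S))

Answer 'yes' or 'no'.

E1 row counts bottom-up:
  S → 5
  σ[e<=6](S) → 4
  π[y](σ[e<=6](S)) → 4
E2 row counts bottom-up:
  S → 5
  σ[e>6](S) → 1
  π[y](σ[e>6](S)) → 1

E1 result:
y
p
q
q
s
E2 result:
y
t
Witness: ('t',) appears 0× in E1 but 1× in E2.

no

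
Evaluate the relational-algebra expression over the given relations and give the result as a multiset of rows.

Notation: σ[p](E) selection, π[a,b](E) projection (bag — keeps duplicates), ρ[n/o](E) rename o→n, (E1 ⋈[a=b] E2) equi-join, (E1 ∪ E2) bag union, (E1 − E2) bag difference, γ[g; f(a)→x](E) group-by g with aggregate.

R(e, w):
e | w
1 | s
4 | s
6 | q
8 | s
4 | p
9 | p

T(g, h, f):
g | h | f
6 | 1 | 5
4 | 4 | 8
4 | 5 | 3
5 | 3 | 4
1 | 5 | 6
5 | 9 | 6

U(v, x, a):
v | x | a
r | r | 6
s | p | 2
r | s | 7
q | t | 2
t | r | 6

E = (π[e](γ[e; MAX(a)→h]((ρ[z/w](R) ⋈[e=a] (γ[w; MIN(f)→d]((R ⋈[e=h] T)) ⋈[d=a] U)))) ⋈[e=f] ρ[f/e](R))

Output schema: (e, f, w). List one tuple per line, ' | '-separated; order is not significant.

Stepwise |·|:
  R → 6
  ρ[z/w](R) → 6
  R → 6
  T → 6
  (R ⋈[e=h] T) → 4
  γ[w; MIN(f)→d]((R ⋈[e=h] T)) → 2
  U → 5
  (γ[w; MIN(f)→d]((R ⋈[e=h] T)) ⋈[d=a] U) → 2
  (ρ[z/w](R) ⋈[e=a] (γ[w; MIN(f)→d]((R ⋈[e=h] T)) ⋈[d=a] U)) → 2
  γ[e; MAX(a)→h]((ρ[z/w](R) ⋈[e=a] (γ[w; MIN(f)→d]((R ⋈[e=h] T)) ⋈[d=a] U))) → 1
  π[e](γ[e; MAX(a)→h]((ρ[z/w](R) ⋈[e=a] (γ[w; MIN(f)→d]((R ⋈[e=h] T)) ⋈[d=a] U)))) → 1
  R → 6
  ρ[f/e](R) → 6
  (π[e](γ[e; MAX(a)→h]((ρ[z/w](R) ⋈[e=a] (γ[w; MIN(f)→d]((R ⋈[e=h] T)) ⋈[d=a] U)))) ⋈[e=f] ρ[f/e](R)) → 1

== RESULT ==
e | f | w
6 | 6 | q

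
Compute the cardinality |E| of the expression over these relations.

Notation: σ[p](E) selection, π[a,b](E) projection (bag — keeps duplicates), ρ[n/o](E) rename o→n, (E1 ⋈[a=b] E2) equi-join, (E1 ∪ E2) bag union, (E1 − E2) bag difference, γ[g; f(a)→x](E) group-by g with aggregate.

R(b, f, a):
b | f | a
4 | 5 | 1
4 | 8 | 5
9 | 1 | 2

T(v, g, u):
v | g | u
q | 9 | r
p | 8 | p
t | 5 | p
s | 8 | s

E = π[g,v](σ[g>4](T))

Subexpression sizes:
  T → 4
  σ[g>4](T) → 4
  π[g,v](σ[g>4](T)) → 4

|E| = 4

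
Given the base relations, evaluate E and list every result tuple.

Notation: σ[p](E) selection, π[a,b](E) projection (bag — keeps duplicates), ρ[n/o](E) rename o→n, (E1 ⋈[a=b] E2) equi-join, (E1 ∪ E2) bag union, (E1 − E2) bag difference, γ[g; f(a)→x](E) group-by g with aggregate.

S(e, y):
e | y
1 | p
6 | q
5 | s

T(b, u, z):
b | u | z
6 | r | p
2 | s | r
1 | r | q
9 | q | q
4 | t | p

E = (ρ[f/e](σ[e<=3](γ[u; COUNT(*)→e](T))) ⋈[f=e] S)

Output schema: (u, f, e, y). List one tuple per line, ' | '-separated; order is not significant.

Subexpression sizes:
  T → 5
  γ[u; COUNT(*)→e](T) → 4
  σ[e<=3](γ[u; COUNT(*)→e](T)) → 4
  ρ[f/e](σ[e<=3](γ[u; COUNT(*)→e](T))) → 4
  S → 3
  (ρ[f/e](σ[e<=3](γ[u; COUNT(*)→e](T))) ⋈[f=e] S) → 3

== RESULT ==
u | f | e | y
q | 1 | 1 | p
s | 1 | 1 | p
t | 1 | 1 | p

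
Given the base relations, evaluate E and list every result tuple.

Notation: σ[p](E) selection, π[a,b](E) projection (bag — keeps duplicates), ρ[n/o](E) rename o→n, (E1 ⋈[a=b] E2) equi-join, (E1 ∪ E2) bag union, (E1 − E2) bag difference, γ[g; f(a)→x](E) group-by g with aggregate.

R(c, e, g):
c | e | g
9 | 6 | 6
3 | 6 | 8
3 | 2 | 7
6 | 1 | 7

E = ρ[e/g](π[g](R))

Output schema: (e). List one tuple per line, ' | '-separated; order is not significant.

Stepwise |·|:
  R → 4
  π[g](R) → 4
  ρ[e/g](π[g](R)) → 4

== RESULT ==
e
6
7
7
8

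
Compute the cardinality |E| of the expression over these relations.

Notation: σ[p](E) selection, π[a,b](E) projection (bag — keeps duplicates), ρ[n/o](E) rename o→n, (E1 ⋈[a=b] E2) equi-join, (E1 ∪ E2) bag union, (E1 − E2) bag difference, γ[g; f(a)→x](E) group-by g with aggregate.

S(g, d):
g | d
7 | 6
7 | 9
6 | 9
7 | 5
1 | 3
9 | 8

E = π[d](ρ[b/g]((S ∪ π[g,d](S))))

Per-node cardinality:
  S → 6
  S → 6
  π[g,d](S) → 6
  (S ∪ π[g,d](S)) → 12
  ρ[b/g]((S ∪ π[g,d](S))) → 12
  π[d](ρ[b/g]((S ∪ π[g,d](S)))) → 12

|E| = 12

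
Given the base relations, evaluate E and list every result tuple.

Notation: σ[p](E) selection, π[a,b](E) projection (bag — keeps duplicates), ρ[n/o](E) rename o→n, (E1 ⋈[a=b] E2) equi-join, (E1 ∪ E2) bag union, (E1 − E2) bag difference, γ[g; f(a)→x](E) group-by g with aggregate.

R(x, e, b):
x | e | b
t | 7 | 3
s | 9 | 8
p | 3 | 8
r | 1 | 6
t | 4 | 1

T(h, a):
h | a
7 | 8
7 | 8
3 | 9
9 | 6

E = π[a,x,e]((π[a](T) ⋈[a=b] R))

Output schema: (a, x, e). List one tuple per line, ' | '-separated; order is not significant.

Stepwise |·|:
  T → 4
  π[a](T) → 4
  R → 5
  (π[a](T) ⋈[a=b] R) → 5
  π[a,x,e]((π[a](T) ⋈[a=b] R)) → 5

== RESULT ==
a | x | e
6 | r | 1
8 | p | 3
8 | p | 3
8 | s | 9
8 | s | 9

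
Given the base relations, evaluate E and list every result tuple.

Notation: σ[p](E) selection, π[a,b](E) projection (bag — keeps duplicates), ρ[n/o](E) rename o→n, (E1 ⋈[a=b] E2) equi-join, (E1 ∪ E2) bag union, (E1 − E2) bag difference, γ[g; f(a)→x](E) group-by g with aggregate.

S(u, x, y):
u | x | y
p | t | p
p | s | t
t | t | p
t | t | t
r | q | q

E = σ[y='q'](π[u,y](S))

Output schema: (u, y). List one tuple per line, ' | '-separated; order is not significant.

Subexpression sizes:
  S → 5
  π[u,y](S) → 5
  σ[y='q'](π[u,y](S)) → 1

== RESULT ==
u | y
r | q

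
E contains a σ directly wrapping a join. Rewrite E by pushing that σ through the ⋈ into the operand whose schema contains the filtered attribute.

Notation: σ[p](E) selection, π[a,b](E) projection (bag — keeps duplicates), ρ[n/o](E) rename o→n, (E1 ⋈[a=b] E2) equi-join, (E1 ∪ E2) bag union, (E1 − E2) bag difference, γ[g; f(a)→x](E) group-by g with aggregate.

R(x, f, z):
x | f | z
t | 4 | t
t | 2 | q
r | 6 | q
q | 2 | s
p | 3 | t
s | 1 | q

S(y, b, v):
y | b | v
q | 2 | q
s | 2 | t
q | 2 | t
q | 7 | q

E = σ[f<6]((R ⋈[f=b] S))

σ filters on f, owned by the left side.
E' = (σ[f<6](R) ⋈[f=b] S)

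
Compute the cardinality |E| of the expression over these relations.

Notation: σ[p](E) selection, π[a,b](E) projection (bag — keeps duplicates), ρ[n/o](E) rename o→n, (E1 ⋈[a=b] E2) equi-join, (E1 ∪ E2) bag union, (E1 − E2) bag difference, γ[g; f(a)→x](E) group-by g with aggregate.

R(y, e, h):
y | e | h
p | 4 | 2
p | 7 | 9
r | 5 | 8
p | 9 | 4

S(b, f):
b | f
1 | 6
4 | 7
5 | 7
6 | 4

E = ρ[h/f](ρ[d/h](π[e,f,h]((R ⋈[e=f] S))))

Per-node cardinality:
  R → 4
  S → 4
  (R ⋈[e=f] S) → 3
  π[e,f,h]((R ⋈[e=f] S)) → 3
  ρ[d/h](π[e,f,h]((R ⋈[e=f] S))) → 3
  ρ[h/f](ρ[d/h](π[e,f,h]((R ⋈[e=f] S)))) → 3

|E| = 3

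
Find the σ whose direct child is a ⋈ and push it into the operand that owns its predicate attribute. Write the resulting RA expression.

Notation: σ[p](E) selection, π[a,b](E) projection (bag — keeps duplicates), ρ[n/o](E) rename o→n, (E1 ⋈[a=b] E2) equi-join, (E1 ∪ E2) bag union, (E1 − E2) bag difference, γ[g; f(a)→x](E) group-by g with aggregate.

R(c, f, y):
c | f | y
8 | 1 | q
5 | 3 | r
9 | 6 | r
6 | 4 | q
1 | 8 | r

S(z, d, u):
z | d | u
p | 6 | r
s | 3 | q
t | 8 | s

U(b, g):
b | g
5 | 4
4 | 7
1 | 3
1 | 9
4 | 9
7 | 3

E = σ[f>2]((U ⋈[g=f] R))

σ filters on f, owned by the right side.
E' = (U ⋈[g=f] σ[f>2](R))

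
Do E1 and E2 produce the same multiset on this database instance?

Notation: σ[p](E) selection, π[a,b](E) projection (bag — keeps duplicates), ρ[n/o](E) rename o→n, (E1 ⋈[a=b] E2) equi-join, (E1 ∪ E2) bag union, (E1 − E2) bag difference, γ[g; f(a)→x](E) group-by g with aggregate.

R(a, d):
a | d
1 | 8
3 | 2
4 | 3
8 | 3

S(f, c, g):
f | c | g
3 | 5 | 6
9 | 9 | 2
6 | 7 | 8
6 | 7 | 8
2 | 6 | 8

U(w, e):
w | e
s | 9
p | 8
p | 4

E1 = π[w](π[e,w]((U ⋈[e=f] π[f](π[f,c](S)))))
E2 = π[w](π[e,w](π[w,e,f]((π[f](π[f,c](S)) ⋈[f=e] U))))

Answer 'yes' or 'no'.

E1 per-node cardinality:
  U → 3
  S → 5
  π[f,c](S) → 5
  π[f](π[f,c](S)) → 5
  (U ⋈[e=f] π[f](π[f,c](S))) → 1
  π[e,w]((U ⋈[e=f] π[f](π[f,c](S)))) → 1
  π[w](π[e,w]((U ⋈[e=f] π[f](π[f,c](S))))) → 1
E2 per-node cardinality:
  S → 5
  π[f,c](S) → 5
  π[f](π[f,c](S)) → 5
  U → 3
  (π[f](π[f,c](S)) ⋈[f=e] U) → 1
  π[w,e,f]((π[f](π[f,c](S)) ⋈[f=e] U)) → 1
  π[e,w](π[w,e,f]((π[f](π[f,c](S)) ⋈[f=e] U))) → 1
  π[w](π[e,w](π[w,e,f]((π[f](π[f,c](S)) ⋈[f=e] U)))) → 1

E1 and E2 produce the same multiset:
w
s

yes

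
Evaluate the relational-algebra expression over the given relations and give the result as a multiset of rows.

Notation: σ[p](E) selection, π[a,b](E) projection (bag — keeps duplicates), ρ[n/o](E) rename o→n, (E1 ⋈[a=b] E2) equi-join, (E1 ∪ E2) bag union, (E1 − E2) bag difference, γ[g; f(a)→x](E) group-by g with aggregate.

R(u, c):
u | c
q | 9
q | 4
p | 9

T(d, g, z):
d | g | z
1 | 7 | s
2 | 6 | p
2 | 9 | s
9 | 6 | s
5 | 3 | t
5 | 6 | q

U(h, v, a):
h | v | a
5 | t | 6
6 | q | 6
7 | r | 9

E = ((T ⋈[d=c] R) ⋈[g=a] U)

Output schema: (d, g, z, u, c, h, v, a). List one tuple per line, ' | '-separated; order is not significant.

Subexpression sizes:
  T → 6
  R → 3
  (T ⋈[d=c] R) → 2
  U → 3
  ((T ⋈[d=c] R) ⋈[g=a] U) → 4

== RESULT ==
d | g | z | u | c | h | v | a
9 | 6 | s | p | 9 | 5 | t | 6
9 | 6 | s | p | 9 | 6 | q | 6
9 | 6 | s | q | 9 | 5 | t | 6
9 | 6 | s | q | 9 | 6 | q | 6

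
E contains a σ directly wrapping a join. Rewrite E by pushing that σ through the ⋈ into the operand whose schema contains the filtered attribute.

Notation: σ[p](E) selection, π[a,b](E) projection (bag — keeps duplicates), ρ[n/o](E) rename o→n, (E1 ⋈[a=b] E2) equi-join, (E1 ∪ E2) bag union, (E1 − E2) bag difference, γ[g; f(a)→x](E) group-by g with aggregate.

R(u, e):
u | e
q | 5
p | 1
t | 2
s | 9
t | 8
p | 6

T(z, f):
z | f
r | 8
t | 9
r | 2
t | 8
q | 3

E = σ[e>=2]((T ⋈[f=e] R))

σ filters on e, owned by the right side.
E' = (T ⋈[f=e] σ[e>=2](R))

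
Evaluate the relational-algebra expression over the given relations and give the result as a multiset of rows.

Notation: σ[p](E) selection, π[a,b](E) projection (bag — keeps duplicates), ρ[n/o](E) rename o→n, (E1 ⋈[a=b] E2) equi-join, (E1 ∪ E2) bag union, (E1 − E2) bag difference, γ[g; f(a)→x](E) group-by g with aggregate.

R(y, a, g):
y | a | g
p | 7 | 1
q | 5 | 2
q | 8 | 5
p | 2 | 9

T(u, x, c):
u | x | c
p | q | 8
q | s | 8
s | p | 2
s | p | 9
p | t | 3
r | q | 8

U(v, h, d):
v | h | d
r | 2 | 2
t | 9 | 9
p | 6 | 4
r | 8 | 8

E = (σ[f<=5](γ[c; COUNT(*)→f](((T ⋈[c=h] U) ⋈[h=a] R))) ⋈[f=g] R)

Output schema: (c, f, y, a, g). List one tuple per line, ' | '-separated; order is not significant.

Stepwise |·|:
  T → 6
  U → 4
  (T ⋈[c=h] U) → 5
  R → 4
  ((T ⋈[c=h] U) ⋈[h=a] R) → 4
  γ[c; COUNT(*)→f](((T ⋈[c=h] U) ⋈[h=a] R)) → 2
  σ[f<=5](γ[c; COUNT(*)→f](((T ⋈[c=h] U) ⋈[h=a] R))) → 2
  R → 4
  (σ[f<=5](γ[c; COUNT(*)→f](((T ⋈[c=h] U) ⋈[h=a] R))) ⋈[f=g] R) → 1

== RESULT ==
c | f | y | a | g
2 | 1 | p | 7 | 1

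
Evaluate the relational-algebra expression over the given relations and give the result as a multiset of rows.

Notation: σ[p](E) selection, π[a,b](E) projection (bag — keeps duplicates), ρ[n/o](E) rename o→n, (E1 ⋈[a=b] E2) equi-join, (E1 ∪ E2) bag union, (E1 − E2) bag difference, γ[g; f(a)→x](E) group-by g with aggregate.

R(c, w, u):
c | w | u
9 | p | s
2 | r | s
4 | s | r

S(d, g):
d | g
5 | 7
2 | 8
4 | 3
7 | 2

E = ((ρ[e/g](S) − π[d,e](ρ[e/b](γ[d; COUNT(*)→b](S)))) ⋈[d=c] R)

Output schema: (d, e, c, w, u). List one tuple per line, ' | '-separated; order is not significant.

Per-node cardinality:
  S → 4
  ρ[e/g](S) → 4
  S → 4
  γ[d; COUNT(*)→b](S) → 4
  ρ[e/b](γ[d; COUNT(*)→b](S)) → 4
  π[d,e](ρ[e/b](γ[d; COUNT(*)→b](S))) → 4
  (ρ[e/g](S) − π[d,e](ρ[e/b](γ[d; COUNT(*)→b](S)))) → 4
  R → 3
  ((ρ[e/g](S) − π[d,e](ρ[e/b](γ[d; COUNT(*)→b](S)))) ⋈[d=c] R) → 2

== RESULT ==
d | e | c | w | u
2 | 8 | 2 | r | s
4 | 3 | 4 | s | r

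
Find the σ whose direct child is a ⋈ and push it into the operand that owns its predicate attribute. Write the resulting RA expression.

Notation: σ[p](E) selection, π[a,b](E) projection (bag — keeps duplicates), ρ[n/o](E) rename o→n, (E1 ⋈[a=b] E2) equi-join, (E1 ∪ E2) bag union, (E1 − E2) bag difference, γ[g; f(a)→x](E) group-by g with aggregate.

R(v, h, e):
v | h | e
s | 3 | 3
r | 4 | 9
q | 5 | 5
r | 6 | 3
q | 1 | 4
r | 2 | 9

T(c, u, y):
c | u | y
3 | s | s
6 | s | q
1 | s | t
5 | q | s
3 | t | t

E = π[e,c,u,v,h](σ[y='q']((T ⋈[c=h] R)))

σ filters on y, owned by the left side.
E' = π[e,c,u,v,h]((σ[y='q'](T) ⋈[c=h] R))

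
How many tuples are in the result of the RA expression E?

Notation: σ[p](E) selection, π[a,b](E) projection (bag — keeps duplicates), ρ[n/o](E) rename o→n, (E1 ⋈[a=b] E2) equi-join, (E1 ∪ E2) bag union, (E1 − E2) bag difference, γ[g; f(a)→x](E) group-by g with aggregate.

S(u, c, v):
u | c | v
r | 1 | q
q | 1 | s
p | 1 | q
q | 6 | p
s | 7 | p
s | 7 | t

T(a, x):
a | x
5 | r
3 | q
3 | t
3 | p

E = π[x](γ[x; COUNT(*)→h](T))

Row counts bottom-up:
  T → 4
  γ[x; COUNT(*)→h](T) → 4
  π[x](γ[x; COUNT(*)→h](T)) → 4

|E| = 4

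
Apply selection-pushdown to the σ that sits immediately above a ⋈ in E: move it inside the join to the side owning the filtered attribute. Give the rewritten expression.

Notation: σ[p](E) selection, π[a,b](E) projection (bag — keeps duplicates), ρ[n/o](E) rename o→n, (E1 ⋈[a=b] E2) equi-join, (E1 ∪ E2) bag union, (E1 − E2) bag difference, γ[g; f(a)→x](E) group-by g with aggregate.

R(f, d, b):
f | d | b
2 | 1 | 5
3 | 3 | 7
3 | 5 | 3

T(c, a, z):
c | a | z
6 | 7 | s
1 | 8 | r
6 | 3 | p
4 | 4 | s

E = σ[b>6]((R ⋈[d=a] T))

σ filters on b, owned by the left side.
E' = (σ[b>6](R) ⋈[d=a] T)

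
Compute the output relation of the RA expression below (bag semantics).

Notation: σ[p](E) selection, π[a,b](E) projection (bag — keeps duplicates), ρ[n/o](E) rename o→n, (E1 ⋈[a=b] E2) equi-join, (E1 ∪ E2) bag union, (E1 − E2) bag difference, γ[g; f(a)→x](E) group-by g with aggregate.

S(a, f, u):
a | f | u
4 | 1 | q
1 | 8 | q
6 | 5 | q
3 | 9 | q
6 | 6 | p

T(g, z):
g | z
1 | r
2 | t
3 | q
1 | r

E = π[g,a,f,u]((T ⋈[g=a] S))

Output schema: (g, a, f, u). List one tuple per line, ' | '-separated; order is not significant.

Stepwise |·|:
  T → 4
  S → 5
  (T ⋈[g=a] S) → 3
  π[g,a,f,u]((T ⋈[g=a] S)) → 3

== RESULT ==
g | a | f | u
1 | 1 | 8 | q
1 | 1 | 8 | q
3 | 3 | 9 | q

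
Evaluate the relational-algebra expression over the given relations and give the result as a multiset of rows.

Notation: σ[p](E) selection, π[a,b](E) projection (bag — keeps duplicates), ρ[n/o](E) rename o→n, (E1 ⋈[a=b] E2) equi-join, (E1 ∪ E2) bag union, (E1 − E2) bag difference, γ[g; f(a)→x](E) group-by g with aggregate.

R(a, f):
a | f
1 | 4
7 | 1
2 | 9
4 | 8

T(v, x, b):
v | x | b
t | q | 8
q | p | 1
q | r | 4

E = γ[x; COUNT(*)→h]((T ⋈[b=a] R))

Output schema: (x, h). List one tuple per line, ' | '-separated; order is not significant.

Subexpression sizes:
  T → 3
  R → 4
  (T ⋈[b=a] R) → 2
  γ[x; COUNT(*)→h]((T ⋈[b=a] R)) → 2

== RESULT ==
x | h
p | 1
r | 1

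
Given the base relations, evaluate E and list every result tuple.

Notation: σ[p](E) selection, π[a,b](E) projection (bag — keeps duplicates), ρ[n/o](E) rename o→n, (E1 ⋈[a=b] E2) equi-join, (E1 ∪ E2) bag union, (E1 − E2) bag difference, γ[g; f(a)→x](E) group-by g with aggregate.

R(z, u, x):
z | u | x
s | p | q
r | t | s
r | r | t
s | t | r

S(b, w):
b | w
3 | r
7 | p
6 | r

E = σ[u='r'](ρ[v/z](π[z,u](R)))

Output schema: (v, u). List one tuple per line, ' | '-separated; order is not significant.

Per-node cardinality:
  R → 4
  π[z,u](R) → 4
  ρ[v/z](π[z,u](R)) → 4
  σ[u='r'](ρ[v/z](π[z,u](R))) → 1

== RESULT ==
v | u
r | r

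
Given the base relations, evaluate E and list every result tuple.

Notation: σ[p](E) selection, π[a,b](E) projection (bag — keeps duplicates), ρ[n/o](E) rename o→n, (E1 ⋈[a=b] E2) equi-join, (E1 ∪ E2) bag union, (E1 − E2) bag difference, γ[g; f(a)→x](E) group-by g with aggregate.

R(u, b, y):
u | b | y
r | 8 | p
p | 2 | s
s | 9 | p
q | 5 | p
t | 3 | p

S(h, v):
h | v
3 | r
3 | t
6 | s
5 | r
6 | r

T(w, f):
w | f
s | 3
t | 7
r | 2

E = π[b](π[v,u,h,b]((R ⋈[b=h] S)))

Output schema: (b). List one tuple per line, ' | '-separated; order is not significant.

Row counts bottom-up:
  R → 5
  S → 5
  (R ⋈[b=h] S) → 3
  π[v,u,h,b]((R ⋈[b=h] S)) → 3
  π[b](π[v,u,h,b]((R ⋈[b=h] S))) → 3

== RESULT ==
b
3
3
5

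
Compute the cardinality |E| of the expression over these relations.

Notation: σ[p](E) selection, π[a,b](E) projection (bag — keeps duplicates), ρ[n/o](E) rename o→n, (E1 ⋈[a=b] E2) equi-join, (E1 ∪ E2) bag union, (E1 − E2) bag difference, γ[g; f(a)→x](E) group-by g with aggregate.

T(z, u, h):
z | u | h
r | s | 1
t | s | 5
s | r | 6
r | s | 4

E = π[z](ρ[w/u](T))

Row counts bottom-up:
  T → 4
  ρ[w/u](T) → 4
  π[z](ρ[w/u](T)) → 4

|E| = 4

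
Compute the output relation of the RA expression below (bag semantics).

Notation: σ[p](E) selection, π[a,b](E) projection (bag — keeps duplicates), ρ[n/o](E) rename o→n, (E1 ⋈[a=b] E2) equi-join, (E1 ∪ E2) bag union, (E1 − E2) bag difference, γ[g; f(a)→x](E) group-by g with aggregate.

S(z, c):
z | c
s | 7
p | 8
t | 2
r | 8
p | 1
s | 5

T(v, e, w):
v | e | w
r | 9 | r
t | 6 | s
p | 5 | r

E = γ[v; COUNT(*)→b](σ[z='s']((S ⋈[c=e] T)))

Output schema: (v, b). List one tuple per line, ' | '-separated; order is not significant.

Row counts bottom-up:
  S → 6
  T → 3
  (S ⋈[c=e] T) → 1
  σ[z='s']((S ⋈[c=e] T)) → 1
  γ[v; COUNT(*)→b](σ[z='s']((S ⋈[c=e] T))) → 1

== RESULT ==
v | b
p | 1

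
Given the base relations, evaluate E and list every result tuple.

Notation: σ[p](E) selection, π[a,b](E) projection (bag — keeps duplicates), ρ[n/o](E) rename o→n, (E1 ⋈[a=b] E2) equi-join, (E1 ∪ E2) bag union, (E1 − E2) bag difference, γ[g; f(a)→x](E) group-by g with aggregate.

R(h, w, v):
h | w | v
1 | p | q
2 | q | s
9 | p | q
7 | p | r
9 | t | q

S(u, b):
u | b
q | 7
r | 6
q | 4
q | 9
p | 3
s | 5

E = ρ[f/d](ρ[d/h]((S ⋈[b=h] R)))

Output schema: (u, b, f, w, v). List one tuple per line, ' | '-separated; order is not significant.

Row counts bottom-up:
  S → 6
  R → 5
  (S ⋈[b=h] R) → 3
  ρ[d/h]((S ⋈[b=h] R)) → 3
  ρ[f/d](ρ[d/h]((S ⋈[b=h] R))) → 3

== RESULT ==
u | b | f | w | v
q | 7 | 7 | p | r
q | 9 | 9 | p | q
q | 9 | 9 | t | q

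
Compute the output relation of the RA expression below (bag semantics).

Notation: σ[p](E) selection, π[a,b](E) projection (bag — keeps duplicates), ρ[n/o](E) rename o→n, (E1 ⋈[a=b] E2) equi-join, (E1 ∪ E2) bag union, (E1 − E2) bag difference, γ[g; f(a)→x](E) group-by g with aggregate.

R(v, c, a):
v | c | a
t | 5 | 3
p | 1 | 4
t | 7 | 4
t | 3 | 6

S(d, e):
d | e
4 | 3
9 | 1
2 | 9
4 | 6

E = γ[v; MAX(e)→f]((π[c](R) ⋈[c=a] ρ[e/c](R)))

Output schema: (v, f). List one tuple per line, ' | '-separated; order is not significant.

Subexpression sizes:
  R → 4
  π[c](R) → 4
  R → 4
  ρ[e/c](R) → 4
  (π[c](R) ⋈[c=a] ρ[e/c](R)) → 1
  γ[v; MAX(e)→f]((π[c](R) ⋈[c=a] ρ[e/c](R))) → 1

== RESULT ==
v | f
t | 5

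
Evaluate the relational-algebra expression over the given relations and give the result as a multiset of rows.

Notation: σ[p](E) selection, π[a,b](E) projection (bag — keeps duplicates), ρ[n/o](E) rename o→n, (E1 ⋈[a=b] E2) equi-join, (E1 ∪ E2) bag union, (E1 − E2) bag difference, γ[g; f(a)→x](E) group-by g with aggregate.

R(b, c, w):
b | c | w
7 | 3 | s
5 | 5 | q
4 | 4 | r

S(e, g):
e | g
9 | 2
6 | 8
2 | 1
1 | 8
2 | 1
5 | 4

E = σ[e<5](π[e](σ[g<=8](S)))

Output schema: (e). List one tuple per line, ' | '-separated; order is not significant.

Row counts bottom-up:
  S → 6
  σ[g<=8](S) → 6
  π[e](σ[g<=8](S)) → 6
  σ[e<5](π[e](σ[g<=8](S))) → 3

== RESULT ==
e
1
2
2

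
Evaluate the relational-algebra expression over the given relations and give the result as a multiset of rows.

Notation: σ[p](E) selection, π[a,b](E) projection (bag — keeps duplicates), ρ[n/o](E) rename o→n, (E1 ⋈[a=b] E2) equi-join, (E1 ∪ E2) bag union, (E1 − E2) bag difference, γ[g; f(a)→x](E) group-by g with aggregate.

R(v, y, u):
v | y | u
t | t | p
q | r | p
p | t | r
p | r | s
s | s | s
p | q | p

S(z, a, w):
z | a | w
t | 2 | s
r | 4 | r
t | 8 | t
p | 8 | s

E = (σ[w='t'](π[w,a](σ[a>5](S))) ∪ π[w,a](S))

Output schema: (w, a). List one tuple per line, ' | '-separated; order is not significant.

Subexpression sizes:
  S → 4
  σ[a>5](S) → 2
  π[w,a](σ[a>5](S)) → 2
  σ[w='t'](π[w,a](σ[a>5](S))) → 1
  S → 4
  π[w,a](S) → 4
  (σ[w='t'](π[w,a](σ[a>5](S))) ∪ π[w,a](S)) → 5

== RESULT ==
w | a
r | 4
s | 2
s | 8
t | 8
t | 8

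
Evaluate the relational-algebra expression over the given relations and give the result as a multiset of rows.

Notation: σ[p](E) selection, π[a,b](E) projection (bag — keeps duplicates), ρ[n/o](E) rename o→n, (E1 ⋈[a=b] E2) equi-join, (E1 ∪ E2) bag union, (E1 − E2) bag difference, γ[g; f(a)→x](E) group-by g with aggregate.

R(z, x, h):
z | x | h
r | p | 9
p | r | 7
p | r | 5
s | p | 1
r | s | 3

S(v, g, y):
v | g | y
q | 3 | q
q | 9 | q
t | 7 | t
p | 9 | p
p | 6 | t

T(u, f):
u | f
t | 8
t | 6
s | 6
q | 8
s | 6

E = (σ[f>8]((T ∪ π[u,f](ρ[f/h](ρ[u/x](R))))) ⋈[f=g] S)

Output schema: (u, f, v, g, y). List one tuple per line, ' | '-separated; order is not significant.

Per-node cardinality:
  T → 5
  R → 5
  ρ[u/x](R) → 5
  ρ[f/h](ρ[u/x](R)) → 5
  π[u,f](ρ[f/h](ρ[u/x](R))) → 5
  (T ∪ π[u,f](ρ[f/h](ρ[u/x](R)))) → 10
  σ[f>8]((T ∪ π[u,f](ρ[f/h](ρ[u/x](R))))) → 1
  S → 5
  (σ[f>8]((T ∪ π[u,f](ρ[f/h](ρ[u/x](R))))) ⋈[f=g] S) → 2

== RESULT ==
u | f | v | g | y
p | 9 | p | 9 | p
p | 9 | q | 9 | q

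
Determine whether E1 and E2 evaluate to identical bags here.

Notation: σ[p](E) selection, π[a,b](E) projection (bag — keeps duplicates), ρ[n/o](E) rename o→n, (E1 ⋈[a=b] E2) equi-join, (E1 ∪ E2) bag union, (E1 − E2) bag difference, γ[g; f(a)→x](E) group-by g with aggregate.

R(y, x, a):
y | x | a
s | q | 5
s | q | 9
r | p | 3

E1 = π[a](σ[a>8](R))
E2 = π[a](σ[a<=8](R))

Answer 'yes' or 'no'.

E1 subexpression sizes:
  R → 3
  σ[a>8](R) → 1
  π[a](σ[a>8](R)) → 1
E2 subexpression sizes:
  R → 3
  σ[a<=8](R) → 2
  π[a](σ[a<=8](R)) → 2

E1 result:
a
9
E2 result:
a
3
5
Witness: (3,) appears 0× in E1 but 1× in E2.

no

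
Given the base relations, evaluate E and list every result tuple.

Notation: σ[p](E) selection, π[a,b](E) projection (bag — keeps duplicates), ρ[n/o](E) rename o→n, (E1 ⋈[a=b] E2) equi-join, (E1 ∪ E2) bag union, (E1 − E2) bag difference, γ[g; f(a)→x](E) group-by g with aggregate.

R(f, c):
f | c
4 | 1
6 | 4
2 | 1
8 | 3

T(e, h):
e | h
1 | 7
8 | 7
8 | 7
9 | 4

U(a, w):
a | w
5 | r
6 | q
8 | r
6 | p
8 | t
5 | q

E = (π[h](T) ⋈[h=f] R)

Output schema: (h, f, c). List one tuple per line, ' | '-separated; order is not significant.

Stepwise |·|:
  T → 4
  π[h](T) → 4
  R → 4
  (π[h](T) ⋈[h=f] R) → 1

== RESULT ==
h | f | c
4 | 4 | 1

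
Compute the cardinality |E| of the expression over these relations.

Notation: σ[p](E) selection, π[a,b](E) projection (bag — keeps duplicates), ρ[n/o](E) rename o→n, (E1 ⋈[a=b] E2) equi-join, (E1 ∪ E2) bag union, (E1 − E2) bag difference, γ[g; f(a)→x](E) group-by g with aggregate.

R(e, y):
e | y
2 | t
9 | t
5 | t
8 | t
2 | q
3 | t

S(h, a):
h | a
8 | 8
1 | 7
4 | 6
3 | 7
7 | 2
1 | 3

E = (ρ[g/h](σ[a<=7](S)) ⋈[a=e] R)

Subexpression sizes:
  S → 6
  σ[a<=7](S) → 5
  ρ[g/h](σ[a<=7](S)) → 5
  R → 6
  (ρ[g/h](σ[a<=7](S)) ⋈[a=e] R) → 3

|E| = 3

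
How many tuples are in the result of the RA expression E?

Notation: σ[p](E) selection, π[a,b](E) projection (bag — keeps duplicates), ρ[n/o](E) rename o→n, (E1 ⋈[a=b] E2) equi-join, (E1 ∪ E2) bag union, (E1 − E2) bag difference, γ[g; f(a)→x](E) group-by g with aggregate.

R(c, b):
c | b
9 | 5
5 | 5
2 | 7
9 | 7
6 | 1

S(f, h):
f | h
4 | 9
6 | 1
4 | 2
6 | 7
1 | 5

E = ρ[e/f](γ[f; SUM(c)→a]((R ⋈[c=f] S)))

Subexpression sizes:
  R → 5
  S → 5
  (R ⋈[c=f] S) → 2
  γ[f; SUM(c)→a]((R ⋈[c=f] S)) → 1
  ρ[e/f](γ[f; SUM(c)→a]((R ⋈[c=f] S))) → 1

|E| = 1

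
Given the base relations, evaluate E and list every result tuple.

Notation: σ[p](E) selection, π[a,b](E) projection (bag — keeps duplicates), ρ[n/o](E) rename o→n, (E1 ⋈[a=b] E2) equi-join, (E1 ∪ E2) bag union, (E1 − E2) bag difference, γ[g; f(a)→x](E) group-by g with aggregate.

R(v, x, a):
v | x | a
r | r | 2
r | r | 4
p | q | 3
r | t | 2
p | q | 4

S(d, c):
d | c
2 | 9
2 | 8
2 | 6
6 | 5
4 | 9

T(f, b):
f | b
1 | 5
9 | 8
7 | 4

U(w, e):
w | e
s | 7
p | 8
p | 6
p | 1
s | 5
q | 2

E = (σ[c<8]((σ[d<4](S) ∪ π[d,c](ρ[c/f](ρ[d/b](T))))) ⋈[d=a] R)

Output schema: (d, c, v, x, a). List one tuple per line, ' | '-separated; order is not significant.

Subexpression sizes:
  S → 5
  σ[d<4](S) → 3
  T → 3
  ρ[d/b](T) → 3
  ρ[c/f](ρ[d/b](T)) → 3
  π[d,c](ρ[c/f](ρ[d/b](T))) → 3
  (σ[d<4](S) ∪ π[d,c](ρ[c/f](ρ[d/b](T)))) → 6
  σ[c<8]((σ[d<4](S) ∪ π[d,c](ρ[c/f](ρ[d/b](T))))) → 3
  R → 5
  (σ[c<8]((σ[d<4](S) ∪ π[d,c](ρ[c/f](ρ[d/b](T))))) ⋈[d=a] R) → 4

== RESULT ==
d | c | v | x | a
2 | 6 | r | r | 2
2 | 6 | r | t | 2
4 | 7 | p | q | 4
4 | 7 | r | r | 4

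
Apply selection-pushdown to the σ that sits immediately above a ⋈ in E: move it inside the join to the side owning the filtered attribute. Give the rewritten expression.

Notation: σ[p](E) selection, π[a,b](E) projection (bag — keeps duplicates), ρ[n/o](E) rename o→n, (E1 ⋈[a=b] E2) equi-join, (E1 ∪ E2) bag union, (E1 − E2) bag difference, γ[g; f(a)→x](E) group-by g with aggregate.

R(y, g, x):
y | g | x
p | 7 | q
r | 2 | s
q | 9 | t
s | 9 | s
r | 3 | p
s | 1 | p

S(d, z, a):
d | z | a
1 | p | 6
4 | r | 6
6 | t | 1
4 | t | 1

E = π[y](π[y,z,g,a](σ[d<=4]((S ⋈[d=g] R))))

σ filters on d, owned by the left side.
E' = π[y](π[y,z,g,a]((σ[d<=4](S) ⋈[d=g] R)))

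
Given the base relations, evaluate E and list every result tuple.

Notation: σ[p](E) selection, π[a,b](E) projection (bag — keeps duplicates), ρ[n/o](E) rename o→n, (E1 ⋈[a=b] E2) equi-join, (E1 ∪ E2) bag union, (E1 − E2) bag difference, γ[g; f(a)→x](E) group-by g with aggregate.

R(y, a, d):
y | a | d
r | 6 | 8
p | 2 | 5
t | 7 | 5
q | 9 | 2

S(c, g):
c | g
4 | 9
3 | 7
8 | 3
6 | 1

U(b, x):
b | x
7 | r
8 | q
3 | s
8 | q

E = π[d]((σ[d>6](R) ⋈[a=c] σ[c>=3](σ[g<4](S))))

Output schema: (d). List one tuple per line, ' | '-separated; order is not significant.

Per-node cardinality:
  R → 4
  σ[d>6](R) → 1
  S → 4
  σ[g<4](S) → 2
  σ[c>=3](σ[g<4](S)) → 2
  (σ[d>6](R) ⋈[a=c] σ[c>=3](σ[g<4](S))) → 1
  π[d]((σ[d>6](R) ⋈[a=c] σ[c>=3](σ[g<4](S)))) → 1

== RESULT ==
d
8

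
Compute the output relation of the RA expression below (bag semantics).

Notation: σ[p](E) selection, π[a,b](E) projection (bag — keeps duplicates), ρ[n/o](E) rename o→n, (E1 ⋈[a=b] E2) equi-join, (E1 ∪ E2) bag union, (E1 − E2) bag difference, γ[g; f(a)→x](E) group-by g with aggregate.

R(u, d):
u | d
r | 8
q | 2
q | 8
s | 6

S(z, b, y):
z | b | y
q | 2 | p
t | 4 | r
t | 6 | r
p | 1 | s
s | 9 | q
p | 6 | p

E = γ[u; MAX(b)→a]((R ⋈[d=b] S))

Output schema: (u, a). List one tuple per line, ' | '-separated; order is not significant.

Subexpression sizes:
  R → 4
  S → 6
  (R ⋈[d=b] S) → 3
  γ[u; MAX(b)→a]((R ⋈[d=b] S)) → 2

== RESULT ==
u | a
q | 2
s | 6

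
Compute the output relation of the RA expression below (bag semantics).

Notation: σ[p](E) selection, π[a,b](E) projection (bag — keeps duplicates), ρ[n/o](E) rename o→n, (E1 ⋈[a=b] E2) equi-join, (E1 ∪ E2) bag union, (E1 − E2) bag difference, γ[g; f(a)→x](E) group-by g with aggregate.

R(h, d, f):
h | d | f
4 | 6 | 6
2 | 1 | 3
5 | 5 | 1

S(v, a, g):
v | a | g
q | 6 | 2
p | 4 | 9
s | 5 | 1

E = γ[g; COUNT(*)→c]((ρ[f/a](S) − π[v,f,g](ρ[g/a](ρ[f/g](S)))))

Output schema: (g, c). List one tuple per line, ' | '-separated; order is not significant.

Stepwise |·|:
  S → 3
  ρ[f/a](S) → 3
  S → 3
  ρ[f/g](S) → 3
  ρ[g/a](ρ[f/g](S)) → 3
  π[v,f,g](ρ[g/a](ρ[f/g](S))) → 3
  (ρ[f/a](S) − π[v,f,g](ρ[g/a](ρ[f/g](S)))) → 3
  γ[g; COUNT(*)→c]((ρ[f/a](S) − π[v,f,g](ρ[g/a](ρ[f/g](S))))) → 3

== RESULT ==
g | c
1 | 1
2 | 1
9 | 1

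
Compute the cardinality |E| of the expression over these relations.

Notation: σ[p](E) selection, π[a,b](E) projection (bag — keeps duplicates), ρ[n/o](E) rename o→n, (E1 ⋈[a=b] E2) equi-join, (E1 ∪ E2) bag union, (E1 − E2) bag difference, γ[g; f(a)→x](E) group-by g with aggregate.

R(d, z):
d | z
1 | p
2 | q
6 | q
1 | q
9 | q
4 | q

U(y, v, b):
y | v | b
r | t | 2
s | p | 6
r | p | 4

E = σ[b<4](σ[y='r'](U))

Per-node cardinality:
  U → 3
  σ[y='r'](U) → 2
  σ[b<4](σ[y='r'](U)) → 1

|E| = 1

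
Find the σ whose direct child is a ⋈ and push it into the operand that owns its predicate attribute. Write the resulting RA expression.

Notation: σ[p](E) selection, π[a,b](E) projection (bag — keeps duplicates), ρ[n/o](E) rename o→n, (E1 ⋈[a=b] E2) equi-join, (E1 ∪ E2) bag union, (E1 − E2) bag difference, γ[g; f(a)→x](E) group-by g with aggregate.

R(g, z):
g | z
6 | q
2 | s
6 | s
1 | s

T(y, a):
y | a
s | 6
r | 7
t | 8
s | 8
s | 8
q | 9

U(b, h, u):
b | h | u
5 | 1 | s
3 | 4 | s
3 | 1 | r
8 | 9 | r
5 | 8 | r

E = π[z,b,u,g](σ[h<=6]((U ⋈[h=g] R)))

σ filters on h, owned by the left side.
E' = π[z,b,u,g]((σ[h<=6](U) ⋈[h=g] R))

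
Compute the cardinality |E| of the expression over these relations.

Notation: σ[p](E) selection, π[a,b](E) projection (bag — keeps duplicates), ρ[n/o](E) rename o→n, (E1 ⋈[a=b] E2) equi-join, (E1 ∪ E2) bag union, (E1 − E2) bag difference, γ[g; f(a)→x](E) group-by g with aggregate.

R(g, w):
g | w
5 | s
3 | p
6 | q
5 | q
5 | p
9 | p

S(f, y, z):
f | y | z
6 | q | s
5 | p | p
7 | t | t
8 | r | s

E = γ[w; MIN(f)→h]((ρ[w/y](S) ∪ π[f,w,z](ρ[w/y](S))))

Per-node cardinality:
  S → 4
  ρ[w/y](S) → 4
  S → 4
  ρ[w/y](S) → 4
  π[f,w,z](ρ[w/y](S)) → 4
  (ρ[w/y](S) ∪ π[f,w,z](ρ[w/y](S))) → 8
  γ[w; MIN(f)→h]((ρ[w/y](S) ∪ π[f,w,z](ρ[w/y](S)))) → 4

|E| = 4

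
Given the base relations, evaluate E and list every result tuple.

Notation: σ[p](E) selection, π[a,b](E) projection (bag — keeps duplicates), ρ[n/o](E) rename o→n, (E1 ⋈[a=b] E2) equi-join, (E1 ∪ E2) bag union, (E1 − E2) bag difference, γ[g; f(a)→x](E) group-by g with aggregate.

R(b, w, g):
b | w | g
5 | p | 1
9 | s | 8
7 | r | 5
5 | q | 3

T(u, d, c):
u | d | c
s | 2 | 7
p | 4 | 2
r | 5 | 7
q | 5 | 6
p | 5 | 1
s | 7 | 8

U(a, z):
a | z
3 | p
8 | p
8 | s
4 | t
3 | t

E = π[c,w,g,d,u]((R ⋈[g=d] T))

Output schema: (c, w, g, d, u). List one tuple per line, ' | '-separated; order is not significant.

Per-node cardinality:
  R → 4
  T → 6
  (R ⋈[g=d] T) → 3
  π[c,w,g,d,u]((R ⋈[g=d] T)) → 3

== RESULT ==
c | w | g | d | u
1 | r | 5 | 5 | p
6 | r | 5 | 5 | q
7 | r | 5 | 5 | r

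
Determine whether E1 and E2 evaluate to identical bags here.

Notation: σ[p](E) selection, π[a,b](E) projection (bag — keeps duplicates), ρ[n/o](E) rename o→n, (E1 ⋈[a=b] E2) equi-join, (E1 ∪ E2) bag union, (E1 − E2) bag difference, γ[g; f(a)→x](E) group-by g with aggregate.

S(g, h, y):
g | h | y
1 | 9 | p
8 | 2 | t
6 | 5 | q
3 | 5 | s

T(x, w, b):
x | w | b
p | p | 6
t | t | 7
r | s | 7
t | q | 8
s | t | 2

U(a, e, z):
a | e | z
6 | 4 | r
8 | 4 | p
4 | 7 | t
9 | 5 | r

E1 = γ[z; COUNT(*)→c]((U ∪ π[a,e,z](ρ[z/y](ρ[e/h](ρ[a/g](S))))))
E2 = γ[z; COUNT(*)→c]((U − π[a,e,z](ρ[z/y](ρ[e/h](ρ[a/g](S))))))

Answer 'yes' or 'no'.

E1 subexpression sizes:
  U → 4
  S → 4
  ρ[a/g](S) → 4
  ρ[e/h](ρ[a/g](S)) → 4
  ρ[z/y](ρ[e/h](ρ[a/g](S))) → 4
  π[a,e,z](ρ[z/y](ρ[e/h](ρ[a/g](S)))) → 4
  (U ∪ π[a,e,z](ρ[z/y](ρ[e/h](ρ[a/g](S))))) → 8
  γ[z; COUNT(*)→c]((U ∪ π[a,e,z](ρ[z/y](ρ[e/h](ρ[a/g](S)))))) → 5
E2 subexpression sizes:
  U → 4
  S → 4
  ρ[a/g](S) → 4
  ρ[e/h](ρ[a/g](S)) → 4
  ρ[z/y](ρ[e/h](ρ[a/g](S))) → 4
  π[a,e,z](ρ[z/y](ρ[e/h](ρ[a/g](S)))) → 4
  (U − π[a,e,z](ρ[z/y](ρ[e/h](ρ[a/g](S))))) → 4
  γ[z; COUNT(*)→c]((U − π[a,e,z](ρ[z/y](ρ[e/h](ρ[a/g](S)))))) → 3

E1 result:
z | c
p | 2
q | 1
r | 2
s | 1
t | 2
E2 result:
z | c
p | 1
r | 2
t | 1
Witness: ('s', 1) appears 1× in E1 but 0× in E2.

no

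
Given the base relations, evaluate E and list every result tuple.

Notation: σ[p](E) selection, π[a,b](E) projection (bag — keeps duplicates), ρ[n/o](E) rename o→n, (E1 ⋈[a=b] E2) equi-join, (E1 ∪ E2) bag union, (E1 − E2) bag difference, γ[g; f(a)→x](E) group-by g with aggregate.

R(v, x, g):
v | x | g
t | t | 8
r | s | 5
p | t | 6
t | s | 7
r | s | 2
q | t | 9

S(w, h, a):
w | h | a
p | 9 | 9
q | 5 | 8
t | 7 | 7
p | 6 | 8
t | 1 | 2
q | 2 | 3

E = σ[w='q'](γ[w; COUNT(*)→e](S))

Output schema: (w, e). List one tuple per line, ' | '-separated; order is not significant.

Per-node cardinality:
  S → 6
  γ[w; COUNT(*)→e](S) → 3
  σ[w='q'](γ[w; COUNT(*)→e](S)) → 1

== RESULT ==
w | e
q | 2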